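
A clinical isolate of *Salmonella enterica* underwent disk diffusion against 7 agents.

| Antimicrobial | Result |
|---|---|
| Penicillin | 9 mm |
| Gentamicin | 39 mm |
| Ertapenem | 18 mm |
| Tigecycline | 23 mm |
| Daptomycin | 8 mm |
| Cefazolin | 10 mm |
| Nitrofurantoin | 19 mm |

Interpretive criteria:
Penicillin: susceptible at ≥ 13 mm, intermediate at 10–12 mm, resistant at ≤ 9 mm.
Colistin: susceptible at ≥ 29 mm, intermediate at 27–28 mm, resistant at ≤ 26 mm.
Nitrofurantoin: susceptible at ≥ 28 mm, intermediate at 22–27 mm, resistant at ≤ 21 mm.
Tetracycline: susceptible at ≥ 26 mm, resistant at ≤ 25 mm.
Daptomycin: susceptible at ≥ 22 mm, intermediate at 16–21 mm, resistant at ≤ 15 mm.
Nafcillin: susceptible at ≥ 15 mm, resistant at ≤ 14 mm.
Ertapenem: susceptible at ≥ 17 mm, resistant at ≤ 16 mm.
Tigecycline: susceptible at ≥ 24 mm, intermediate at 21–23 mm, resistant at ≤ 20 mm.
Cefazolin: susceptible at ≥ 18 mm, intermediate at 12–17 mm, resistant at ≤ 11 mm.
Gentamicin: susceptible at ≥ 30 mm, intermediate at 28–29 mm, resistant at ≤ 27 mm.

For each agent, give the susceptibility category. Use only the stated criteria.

R, S, S, I, R, R, R

Penicillin 9 mm: ≤ 9 mm → Resistant
Gentamicin: 39 mm is ≥ 30 mm → S
Ertapenem 18 mm: ≥ 17 mm → susceptible
Tigecycline (23 mm) in 21–23 mm ⇒ intermediate
Daptomycin 8 mm: ≤ 15 mm ⇒ resistant
Cefazolin (10 mm) ≤ 11 mm — Resistant
Nitrofurantoin (19 mm) ≤ 21 mm ⇒ Resistant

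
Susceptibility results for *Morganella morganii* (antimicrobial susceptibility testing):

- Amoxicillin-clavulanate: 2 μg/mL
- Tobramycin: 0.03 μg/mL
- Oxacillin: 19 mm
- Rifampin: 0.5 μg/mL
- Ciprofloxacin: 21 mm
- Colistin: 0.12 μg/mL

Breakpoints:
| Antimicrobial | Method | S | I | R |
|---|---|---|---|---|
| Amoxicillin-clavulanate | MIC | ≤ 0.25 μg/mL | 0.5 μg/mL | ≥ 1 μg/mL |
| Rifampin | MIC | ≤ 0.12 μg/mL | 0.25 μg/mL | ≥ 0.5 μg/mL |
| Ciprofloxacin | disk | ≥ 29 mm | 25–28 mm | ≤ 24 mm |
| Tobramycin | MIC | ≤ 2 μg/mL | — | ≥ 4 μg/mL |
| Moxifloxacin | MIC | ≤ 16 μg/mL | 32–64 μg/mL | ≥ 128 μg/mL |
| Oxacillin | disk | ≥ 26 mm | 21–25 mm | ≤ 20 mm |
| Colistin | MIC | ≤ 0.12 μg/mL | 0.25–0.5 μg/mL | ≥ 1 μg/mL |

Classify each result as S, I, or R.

Amoxicillin-clavulanate (2 μg/mL) ≥ 1 μg/mL → Resistant
Tobramycin (0.03 μg/mL) ≤ 2 μg/mL ⇒ susceptible
Oxacillin: 19 mm is ≤ 20 mm — R
Rifampin (0.5 μg/mL) ≥ 0.5 μg/mL → R
Ciprofloxacin: 21 mm is ≤ 24 mm — resistant
Colistin (0.12 μg/mL) ≤ 0.12 μg/mL → susceptible

R, S, R, R, R, S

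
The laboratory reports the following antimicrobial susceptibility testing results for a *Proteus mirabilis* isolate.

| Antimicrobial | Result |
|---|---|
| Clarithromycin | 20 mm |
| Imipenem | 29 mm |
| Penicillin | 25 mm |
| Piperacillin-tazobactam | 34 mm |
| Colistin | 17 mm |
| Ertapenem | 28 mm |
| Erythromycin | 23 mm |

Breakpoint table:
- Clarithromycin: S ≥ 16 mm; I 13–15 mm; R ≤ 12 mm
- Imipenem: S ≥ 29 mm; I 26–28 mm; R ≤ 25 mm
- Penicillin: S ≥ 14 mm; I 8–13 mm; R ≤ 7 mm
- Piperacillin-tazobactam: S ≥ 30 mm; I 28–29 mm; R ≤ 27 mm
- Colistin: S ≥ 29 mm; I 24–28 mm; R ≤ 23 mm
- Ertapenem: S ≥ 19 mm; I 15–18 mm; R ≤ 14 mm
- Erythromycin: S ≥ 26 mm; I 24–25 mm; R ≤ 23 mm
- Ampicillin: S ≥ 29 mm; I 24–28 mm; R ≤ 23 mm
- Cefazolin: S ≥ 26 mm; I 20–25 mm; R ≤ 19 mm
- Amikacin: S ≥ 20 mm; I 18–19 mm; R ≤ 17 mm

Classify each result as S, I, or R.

Clarithromycin 20 mm: ≥ 16 mm → susceptible
Imipenem 29 mm: ≥ 29 mm — S
Penicillin (25 mm) ≥ 14 mm → Susceptible
Piperacillin-tazobactam 34 mm: ≥ 30 mm → susceptible
Colistin (17 mm) ≤ 23 mm ⇒ Resistant
Ertapenem: 28 mm is ≥ 19 mm → susceptible
Erythromycin 23 mm: ≤ 23 mm — resistant

S, S, S, S, R, S, R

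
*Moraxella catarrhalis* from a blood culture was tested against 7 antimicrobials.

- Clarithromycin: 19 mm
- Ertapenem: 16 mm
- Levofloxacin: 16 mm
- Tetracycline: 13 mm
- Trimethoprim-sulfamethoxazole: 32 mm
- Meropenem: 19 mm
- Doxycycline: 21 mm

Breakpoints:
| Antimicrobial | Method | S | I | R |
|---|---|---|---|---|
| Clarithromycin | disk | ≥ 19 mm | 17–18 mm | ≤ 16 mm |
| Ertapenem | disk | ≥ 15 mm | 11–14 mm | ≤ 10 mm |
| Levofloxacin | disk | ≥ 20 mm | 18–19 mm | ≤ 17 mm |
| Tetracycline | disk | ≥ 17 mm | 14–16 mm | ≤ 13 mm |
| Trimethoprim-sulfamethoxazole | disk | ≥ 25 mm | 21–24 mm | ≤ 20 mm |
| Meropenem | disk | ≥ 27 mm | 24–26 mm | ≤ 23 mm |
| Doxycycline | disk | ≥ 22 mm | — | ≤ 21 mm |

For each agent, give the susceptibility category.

Clarithromycin: 19 mm is ≥ 19 mm — susceptible
Ertapenem: 16 mm is ≥ 15 mm ⇒ S
Levofloxacin: 16 mm is ≤ 17 mm — Resistant
Tetracycline: 13 mm is ≤ 13 mm — resistant
Trimethoprim-sulfamethoxazole: 32 mm is ≥ 25 mm — susceptible
Meropenem (19 mm) ≤ 23 mm — R
Doxycycline 21 mm: ≤ 21 mm ⇒ resistant

S, S, R, R, S, R, R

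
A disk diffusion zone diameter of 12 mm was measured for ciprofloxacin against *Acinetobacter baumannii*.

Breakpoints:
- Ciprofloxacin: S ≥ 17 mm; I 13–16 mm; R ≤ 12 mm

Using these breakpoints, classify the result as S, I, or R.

R

Ciprofloxacin: 12 mm is ≤ 12 mm ⇒ Resistant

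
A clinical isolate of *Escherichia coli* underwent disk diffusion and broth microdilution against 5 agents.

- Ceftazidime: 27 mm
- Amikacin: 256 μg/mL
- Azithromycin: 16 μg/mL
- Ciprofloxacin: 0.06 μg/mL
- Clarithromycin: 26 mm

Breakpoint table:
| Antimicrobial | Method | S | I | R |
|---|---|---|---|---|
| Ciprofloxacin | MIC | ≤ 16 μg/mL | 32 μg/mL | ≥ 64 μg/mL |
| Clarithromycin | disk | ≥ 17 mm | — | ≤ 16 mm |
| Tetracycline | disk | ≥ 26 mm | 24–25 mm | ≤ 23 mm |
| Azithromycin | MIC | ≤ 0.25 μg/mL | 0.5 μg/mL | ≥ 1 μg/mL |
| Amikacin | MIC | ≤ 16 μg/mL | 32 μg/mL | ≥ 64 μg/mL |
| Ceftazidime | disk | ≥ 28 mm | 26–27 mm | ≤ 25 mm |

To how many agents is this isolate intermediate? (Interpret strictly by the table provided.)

1

Ceftazidime (27 mm) in 26–27 mm → Intermediate
Amikacin: 256 μg/mL is ≥ 64 μg/mL → R
Azithromycin: 16 μg/mL is ≥ 1 μg/mL → R
Ciprofloxacin 0.06 μg/mL: ≤ 16 μg/mL ⇒ Susceptible
Clarithromycin: 26 mm is ≥ 17 mm — S
Intermediate: 1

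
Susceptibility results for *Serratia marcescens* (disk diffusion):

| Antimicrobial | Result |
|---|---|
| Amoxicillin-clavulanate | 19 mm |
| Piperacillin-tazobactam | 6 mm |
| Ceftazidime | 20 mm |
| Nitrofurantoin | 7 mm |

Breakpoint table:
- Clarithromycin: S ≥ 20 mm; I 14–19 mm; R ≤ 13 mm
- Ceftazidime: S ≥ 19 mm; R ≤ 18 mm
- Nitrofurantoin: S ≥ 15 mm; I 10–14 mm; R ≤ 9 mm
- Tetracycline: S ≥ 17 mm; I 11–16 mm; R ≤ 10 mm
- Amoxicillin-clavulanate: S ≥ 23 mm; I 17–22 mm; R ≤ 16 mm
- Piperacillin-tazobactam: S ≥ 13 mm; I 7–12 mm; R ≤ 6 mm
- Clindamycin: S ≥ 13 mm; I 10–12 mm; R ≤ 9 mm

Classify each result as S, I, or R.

Amoxicillin-clavulanate 19 mm: in 17–22 mm ⇒ I
Piperacillin-tazobactam (6 mm) ≤ 6 mm → resistant
Ceftazidime 20 mm: ≥ 19 mm ⇒ Susceptible
Nitrofurantoin (7 mm) ≤ 9 mm → resistant

I, R, S, R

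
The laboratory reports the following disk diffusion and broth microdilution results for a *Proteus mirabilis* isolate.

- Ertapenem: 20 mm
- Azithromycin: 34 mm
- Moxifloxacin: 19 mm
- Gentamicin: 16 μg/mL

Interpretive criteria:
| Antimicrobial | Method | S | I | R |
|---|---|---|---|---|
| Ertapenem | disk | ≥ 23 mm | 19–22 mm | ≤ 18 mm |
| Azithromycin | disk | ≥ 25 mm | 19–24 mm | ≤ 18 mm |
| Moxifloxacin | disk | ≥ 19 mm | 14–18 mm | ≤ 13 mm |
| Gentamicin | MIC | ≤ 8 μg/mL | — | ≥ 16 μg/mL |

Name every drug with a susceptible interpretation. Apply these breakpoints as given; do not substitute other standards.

Ertapenem: 20 mm is in 19–22 mm → I
Azithromycin: 34 mm is ≥ 25 mm → S
Moxifloxacin: 19 mm is ≥ 19 mm → Susceptible
Gentamicin (16 μg/mL) ≥ 16 μg/mL ⇒ Resistant

azithromycin, moxifloxacin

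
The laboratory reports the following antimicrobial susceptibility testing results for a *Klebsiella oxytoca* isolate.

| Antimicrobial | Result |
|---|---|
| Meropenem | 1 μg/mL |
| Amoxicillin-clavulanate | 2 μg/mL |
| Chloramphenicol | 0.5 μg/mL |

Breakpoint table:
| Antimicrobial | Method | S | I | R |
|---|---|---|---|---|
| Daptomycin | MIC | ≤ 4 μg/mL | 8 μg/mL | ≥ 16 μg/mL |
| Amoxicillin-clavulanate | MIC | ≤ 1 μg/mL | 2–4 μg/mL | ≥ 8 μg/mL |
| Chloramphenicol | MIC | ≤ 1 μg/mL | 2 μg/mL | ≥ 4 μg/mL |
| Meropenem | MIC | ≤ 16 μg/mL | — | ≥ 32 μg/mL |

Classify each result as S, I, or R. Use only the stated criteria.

Meropenem 1 μg/mL: ≤ 16 μg/mL — S
Amoxicillin-clavulanate: 2 μg/mL is in 2–4 μg/mL ⇒ I
Chloramphenicol: 0.5 μg/mL is ≤ 1 μg/mL — susceptible

S, I, S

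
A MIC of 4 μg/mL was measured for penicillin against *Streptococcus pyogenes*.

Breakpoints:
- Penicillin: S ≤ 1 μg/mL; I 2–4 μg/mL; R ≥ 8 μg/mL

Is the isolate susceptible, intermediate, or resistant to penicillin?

Intermediate

Penicillin 4 μg/mL: in 2–4 μg/mL — intermediate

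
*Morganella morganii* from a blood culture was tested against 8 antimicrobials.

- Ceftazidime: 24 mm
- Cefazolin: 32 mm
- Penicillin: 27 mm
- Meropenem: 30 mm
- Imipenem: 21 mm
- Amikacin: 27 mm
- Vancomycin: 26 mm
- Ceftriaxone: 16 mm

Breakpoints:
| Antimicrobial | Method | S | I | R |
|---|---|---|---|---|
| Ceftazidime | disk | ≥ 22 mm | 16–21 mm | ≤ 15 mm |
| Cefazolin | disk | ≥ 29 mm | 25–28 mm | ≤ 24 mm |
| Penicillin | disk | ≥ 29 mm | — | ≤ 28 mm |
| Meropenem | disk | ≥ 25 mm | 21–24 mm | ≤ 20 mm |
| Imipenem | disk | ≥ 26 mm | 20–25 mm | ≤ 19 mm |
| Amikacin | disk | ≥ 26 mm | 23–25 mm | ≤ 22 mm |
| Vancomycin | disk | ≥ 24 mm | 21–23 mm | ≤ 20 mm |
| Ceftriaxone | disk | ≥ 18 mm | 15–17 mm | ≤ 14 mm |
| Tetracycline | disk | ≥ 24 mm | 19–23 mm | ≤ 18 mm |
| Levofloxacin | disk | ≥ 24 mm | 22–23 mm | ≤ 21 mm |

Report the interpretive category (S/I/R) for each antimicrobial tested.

S, S, R, S, I, S, S, I

Ceftazidime (24 mm) ≥ 22 mm → S
Cefazolin (32 mm) ≥ 29 mm ⇒ Susceptible
Penicillin: 27 mm is ≤ 28 mm — Resistant
Meropenem 30 mm: ≥ 25 mm — susceptible
Imipenem 21 mm: in 20–25 mm — I
Amikacin: 27 mm is ≥ 26 mm ⇒ susceptible
Vancomycin (26 mm) ≥ 24 mm → Susceptible
Ceftriaxone (16 mm) in 15–17 mm ⇒ intermediate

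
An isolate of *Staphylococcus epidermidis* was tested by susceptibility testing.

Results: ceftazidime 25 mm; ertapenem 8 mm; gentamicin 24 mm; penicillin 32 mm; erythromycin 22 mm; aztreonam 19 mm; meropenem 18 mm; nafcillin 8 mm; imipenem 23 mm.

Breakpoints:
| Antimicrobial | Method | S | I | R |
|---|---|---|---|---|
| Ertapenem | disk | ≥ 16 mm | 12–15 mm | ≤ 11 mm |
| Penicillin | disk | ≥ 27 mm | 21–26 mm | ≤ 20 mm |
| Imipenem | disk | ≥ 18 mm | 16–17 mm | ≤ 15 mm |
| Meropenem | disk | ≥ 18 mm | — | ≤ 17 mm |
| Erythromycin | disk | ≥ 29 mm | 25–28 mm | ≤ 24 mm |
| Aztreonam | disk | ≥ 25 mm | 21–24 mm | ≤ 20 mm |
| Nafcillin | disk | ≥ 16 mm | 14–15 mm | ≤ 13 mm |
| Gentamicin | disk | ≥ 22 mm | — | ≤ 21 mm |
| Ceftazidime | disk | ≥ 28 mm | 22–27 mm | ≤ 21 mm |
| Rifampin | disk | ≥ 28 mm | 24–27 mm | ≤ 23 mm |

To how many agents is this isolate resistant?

Ceftazidime: 25 mm is in 22–27 mm ⇒ Intermediate
Ertapenem 8 mm: ≤ 11 mm ⇒ R
Gentamicin (24 mm) ≥ 22 mm → susceptible
Penicillin (32 mm) ≥ 27 mm → Susceptible
Erythromycin 22 mm: ≤ 24 mm ⇒ Resistant
Aztreonam: 19 mm is ≤ 20 mm → resistant
Meropenem 18 mm: ≥ 18 mm ⇒ S
Nafcillin: 8 mm is ≤ 13 mm ⇒ R
Imipenem: 23 mm is ≥ 18 mm ⇒ susceptible
Resistant: 4

4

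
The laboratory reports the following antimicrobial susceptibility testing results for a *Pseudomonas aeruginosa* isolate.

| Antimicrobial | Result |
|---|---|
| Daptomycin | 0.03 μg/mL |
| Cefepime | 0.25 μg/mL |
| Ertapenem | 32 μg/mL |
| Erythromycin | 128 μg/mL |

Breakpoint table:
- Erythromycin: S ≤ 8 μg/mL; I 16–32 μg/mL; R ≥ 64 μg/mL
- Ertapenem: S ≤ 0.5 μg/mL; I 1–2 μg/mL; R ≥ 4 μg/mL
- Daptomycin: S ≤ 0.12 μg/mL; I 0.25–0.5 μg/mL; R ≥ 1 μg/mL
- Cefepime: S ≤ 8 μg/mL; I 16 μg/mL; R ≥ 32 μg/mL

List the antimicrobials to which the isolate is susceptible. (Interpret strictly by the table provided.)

Daptomycin 0.03 μg/mL: ≤ 0.12 μg/mL — S
Cefepime (0.25 μg/mL) ≤ 8 μg/mL → susceptible
Ertapenem (32 μg/mL) ≥ 4 μg/mL — resistant
Erythromycin: 128 μg/mL is ≥ 64 μg/mL — Resistant

daptomycin, cefepime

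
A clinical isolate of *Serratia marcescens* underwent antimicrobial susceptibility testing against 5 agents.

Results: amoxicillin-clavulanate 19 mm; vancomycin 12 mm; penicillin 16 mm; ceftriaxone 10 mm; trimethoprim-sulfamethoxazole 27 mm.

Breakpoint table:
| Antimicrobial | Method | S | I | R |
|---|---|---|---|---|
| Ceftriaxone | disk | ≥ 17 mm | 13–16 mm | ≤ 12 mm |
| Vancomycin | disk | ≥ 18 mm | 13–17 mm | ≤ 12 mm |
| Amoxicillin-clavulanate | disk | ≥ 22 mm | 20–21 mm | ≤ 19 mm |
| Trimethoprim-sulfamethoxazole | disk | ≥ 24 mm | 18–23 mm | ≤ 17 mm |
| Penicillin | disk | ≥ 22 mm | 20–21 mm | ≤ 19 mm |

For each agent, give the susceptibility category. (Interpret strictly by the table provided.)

Amoxicillin-clavulanate 19 mm: ≤ 19 mm → resistant
Vancomycin (12 mm) ≤ 12 mm — resistant
Penicillin (16 mm) ≤ 19 mm ⇒ resistant
Ceftriaxone: 10 mm is ≤ 12 mm → R
Trimethoprim-sulfamethoxazole: 27 mm is ≥ 24 mm → susceptible

R, R, R, R, S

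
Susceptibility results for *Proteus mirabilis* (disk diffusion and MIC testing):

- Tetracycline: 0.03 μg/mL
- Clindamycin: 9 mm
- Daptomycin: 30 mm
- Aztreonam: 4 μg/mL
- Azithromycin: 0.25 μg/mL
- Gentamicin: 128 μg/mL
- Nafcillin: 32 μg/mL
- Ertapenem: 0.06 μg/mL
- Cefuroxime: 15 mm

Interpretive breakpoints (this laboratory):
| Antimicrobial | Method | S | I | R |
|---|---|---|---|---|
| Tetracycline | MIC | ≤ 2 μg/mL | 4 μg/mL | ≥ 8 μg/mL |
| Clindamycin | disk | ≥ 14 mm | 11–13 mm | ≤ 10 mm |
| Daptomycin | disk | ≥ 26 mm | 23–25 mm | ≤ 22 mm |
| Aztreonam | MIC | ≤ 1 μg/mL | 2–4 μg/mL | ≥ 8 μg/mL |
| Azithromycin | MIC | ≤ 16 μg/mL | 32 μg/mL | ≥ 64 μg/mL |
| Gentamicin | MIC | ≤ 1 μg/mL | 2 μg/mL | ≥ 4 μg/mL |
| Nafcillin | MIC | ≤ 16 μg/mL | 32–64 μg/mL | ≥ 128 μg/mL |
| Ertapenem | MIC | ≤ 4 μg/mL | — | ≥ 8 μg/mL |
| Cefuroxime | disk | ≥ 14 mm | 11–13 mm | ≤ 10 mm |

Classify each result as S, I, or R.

Tetracycline: 0.03 μg/mL is ≤ 2 μg/mL — Susceptible
Clindamycin: 9 mm is ≤ 10 mm ⇒ R
Daptomycin: 30 mm is ≥ 26 mm ⇒ susceptible
Aztreonam: 4 μg/mL is in 2–4 μg/mL — intermediate
Azithromycin (0.25 μg/mL) ≤ 16 μg/mL → S
Gentamicin 128 μg/mL: ≥ 4 μg/mL — Resistant
Nafcillin: 32 μg/mL is in 32–64 μg/mL ⇒ Intermediate
Ertapenem 0.06 μg/mL: ≤ 4 μg/mL — susceptible
Cefuroxime (15 mm) ≥ 14 mm → S

S, R, S, I, S, R, I, S, S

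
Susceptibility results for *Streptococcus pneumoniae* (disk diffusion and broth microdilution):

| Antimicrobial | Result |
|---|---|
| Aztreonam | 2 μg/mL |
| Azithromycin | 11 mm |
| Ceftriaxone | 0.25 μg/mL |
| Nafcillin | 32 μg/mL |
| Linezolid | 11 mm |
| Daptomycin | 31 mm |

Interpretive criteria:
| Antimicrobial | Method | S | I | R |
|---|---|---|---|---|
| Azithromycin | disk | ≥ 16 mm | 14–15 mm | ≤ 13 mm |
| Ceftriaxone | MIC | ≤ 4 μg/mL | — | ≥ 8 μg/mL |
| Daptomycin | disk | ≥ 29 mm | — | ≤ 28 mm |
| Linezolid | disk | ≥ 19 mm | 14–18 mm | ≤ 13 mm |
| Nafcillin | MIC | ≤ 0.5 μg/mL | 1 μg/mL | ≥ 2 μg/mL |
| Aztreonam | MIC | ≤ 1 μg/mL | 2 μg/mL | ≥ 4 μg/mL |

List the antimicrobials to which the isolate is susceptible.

Aztreonam (2 μg/mL) = 2 μg/mL → Intermediate
Azithromycin (11 mm) ≤ 13 mm — resistant
Ceftriaxone 0.25 μg/mL: ≤ 4 μg/mL — susceptible
Nafcillin 32 μg/mL: ≥ 2 μg/mL → Resistant
Linezolid 11 mm: ≤ 13 mm ⇒ resistant
Daptomycin 31 mm: ≥ 29 mm → Susceptible

ceftriaxone, daptomycin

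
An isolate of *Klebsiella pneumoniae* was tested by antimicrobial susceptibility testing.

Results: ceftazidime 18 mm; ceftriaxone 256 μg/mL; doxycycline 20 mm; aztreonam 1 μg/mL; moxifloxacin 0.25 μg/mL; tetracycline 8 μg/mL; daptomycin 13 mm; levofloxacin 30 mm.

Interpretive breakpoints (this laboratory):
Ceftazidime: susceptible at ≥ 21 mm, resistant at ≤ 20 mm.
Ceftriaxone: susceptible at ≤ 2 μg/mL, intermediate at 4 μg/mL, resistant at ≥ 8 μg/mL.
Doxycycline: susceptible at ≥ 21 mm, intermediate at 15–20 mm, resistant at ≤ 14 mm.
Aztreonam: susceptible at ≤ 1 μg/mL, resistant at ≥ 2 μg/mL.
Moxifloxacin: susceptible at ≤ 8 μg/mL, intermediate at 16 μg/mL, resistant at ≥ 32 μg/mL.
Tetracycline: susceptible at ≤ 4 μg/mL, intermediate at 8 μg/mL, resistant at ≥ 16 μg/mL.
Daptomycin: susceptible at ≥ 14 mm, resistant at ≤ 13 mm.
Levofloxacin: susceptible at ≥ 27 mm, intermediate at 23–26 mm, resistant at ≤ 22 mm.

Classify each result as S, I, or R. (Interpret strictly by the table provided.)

Ceftazidime (18 mm) ≤ 20 mm — resistant
Ceftriaxone: 256 μg/mL is ≥ 8 μg/mL → R
Doxycycline 20 mm: in 15–20 mm — intermediate
Aztreonam 1 μg/mL: ≤ 1 μg/mL → susceptible
Moxifloxacin (0.25 μg/mL) ≤ 8 μg/mL ⇒ Susceptible
Tetracycline 8 μg/mL: = 8 μg/mL ⇒ Intermediate
Daptomycin 13 mm: ≤ 13 mm ⇒ R
Levofloxacin 30 mm: ≥ 27 mm ⇒ S

R, R, I, S, S, I, R, S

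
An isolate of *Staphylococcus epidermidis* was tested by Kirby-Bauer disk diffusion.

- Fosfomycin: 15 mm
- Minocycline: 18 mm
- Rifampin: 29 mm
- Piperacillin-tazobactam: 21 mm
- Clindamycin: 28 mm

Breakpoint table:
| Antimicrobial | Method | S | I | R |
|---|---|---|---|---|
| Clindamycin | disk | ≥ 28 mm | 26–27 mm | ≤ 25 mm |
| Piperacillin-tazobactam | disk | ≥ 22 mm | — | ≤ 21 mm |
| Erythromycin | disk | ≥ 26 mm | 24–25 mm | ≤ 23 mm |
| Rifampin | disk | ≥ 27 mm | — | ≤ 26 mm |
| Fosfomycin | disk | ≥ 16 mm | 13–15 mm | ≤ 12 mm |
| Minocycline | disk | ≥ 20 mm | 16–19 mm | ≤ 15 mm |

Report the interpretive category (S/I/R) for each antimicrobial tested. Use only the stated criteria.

Fosfomycin 15 mm: in 13–15 mm ⇒ I
Minocycline 18 mm: in 16–19 mm ⇒ Intermediate
Rifampin (29 mm) ≥ 27 mm ⇒ susceptible
Piperacillin-tazobactam: 21 mm is ≤ 21 mm → resistant
Clindamycin: 28 mm is ≥ 28 mm ⇒ Susceptible

I, I, S, R, S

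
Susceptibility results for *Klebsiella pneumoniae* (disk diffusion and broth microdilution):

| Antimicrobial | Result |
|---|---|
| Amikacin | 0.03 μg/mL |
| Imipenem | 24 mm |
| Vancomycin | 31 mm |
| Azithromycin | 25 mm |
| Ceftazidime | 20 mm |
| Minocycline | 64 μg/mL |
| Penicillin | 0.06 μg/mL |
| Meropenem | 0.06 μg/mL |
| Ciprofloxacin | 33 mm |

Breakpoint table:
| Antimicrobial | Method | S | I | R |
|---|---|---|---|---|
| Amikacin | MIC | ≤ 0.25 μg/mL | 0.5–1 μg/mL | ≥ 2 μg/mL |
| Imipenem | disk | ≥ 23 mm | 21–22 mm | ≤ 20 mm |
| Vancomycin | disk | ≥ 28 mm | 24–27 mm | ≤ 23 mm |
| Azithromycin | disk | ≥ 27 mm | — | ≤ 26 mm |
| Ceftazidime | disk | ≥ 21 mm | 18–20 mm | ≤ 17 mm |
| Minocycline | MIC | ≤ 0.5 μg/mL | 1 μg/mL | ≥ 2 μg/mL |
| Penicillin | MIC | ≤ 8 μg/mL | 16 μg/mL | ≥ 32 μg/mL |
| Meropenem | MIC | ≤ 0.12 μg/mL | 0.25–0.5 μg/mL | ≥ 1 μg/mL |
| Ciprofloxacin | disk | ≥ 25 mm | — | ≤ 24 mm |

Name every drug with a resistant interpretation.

azithromycin, minocycline

Amikacin 0.03 μg/mL: ≤ 0.25 μg/mL ⇒ S
Imipenem: 24 mm is ≥ 23 mm ⇒ Susceptible
Vancomycin 31 mm: ≥ 28 mm → susceptible
Azithromycin (25 mm) ≤ 26 mm → resistant
Ceftazidime 20 mm: in 18–20 mm — Intermediate
Minocycline: 64 μg/mL is ≥ 2 μg/mL — R
Penicillin 0.06 μg/mL: ≤ 8 μg/mL → S
Meropenem (0.06 μg/mL) ≤ 0.12 μg/mL — Susceptible
Ciprofloxacin (33 mm) ≥ 25 mm — Susceptible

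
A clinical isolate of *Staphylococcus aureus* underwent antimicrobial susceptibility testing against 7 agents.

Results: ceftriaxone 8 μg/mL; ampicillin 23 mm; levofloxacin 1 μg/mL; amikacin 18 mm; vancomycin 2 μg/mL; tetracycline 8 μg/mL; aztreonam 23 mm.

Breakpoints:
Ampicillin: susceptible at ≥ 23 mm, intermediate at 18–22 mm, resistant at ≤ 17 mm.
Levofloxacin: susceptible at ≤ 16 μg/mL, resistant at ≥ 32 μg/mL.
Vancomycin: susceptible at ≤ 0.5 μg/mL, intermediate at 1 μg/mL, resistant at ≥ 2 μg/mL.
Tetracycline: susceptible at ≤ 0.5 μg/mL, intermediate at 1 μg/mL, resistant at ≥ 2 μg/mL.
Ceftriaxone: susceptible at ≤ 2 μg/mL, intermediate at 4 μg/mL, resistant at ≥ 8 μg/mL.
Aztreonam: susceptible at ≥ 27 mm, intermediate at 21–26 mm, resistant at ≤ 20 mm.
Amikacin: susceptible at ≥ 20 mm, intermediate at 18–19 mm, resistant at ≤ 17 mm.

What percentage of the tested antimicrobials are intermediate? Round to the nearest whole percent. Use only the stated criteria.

Ceftriaxone (8 μg/mL) ≥ 8 μg/mL ⇒ R
Ampicillin (23 mm) ≥ 23 mm ⇒ Susceptible
Levofloxacin: 1 μg/mL is ≤ 16 μg/mL — S
Amikacin (18 mm) in 18–19 mm → intermediate
Vancomycin (2 μg/mL) ≥ 2 μg/mL → R
Tetracycline (8 μg/mL) ≥ 2 μg/mL → Resistant
Aztreonam: 23 mm is in 21–26 mm → Intermediate
Intermediate: 2/7

29%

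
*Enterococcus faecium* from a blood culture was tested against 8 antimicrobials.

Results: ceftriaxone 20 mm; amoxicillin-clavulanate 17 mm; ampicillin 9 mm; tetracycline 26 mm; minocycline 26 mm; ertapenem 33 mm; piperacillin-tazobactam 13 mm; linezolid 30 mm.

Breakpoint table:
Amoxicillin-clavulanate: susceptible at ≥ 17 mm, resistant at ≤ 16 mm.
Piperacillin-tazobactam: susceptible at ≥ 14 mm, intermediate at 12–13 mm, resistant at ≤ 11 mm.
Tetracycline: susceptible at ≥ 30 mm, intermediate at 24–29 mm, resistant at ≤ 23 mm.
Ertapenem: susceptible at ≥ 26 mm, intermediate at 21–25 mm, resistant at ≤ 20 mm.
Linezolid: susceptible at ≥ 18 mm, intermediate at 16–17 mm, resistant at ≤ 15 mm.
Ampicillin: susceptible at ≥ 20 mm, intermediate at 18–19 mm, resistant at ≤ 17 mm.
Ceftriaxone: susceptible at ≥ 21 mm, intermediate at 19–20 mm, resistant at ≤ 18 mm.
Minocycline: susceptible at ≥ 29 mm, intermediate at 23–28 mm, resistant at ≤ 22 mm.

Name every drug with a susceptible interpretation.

Ceftriaxone 20 mm: in 19–20 mm → intermediate
Amoxicillin-clavulanate 17 mm: ≥ 17 mm → susceptible
Ampicillin 9 mm: ≤ 17 mm — Resistant
Tetracycline 26 mm: in 24–29 mm — intermediate
Minocycline: 26 mm is in 23–28 mm ⇒ intermediate
Ertapenem 33 mm: ≥ 26 mm — Susceptible
Piperacillin-tazobactam (13 mm) in 12–13 mm → I
Linezolid (30 mm) ≥ 18 mm — S

amoxicillin-clavulanate, ertapenem, linezolid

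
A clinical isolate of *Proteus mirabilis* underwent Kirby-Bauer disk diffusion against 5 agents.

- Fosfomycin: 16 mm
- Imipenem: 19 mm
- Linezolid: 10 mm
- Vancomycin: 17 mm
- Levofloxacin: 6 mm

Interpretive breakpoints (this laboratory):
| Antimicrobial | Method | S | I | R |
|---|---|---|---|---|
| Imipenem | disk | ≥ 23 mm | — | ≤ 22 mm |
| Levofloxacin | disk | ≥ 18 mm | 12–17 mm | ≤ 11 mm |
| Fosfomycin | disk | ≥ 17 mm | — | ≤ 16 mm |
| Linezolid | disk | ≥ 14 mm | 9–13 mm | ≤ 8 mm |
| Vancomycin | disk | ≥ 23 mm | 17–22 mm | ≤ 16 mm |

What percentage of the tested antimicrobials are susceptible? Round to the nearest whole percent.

0%

Fosfomycin (16 mm) ≤ 16 mm — R
Imipenem 19 mm: ≤ 22 mm → Resistant
Linezolid 10 mm: in 9–13 mm ⇒ Intermediate
Vancomycin: 17 mm is in 17–22 mm → I
Levofloxacin 6 mm: ≤ 11 mm → resistant
Susceptible: 0/5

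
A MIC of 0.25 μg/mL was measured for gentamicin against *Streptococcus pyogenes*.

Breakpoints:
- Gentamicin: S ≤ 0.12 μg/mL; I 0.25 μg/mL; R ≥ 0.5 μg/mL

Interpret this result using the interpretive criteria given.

Gentamicin 0.25 μg/mL: = 0.25 μg/mL — intermediate

Intermediate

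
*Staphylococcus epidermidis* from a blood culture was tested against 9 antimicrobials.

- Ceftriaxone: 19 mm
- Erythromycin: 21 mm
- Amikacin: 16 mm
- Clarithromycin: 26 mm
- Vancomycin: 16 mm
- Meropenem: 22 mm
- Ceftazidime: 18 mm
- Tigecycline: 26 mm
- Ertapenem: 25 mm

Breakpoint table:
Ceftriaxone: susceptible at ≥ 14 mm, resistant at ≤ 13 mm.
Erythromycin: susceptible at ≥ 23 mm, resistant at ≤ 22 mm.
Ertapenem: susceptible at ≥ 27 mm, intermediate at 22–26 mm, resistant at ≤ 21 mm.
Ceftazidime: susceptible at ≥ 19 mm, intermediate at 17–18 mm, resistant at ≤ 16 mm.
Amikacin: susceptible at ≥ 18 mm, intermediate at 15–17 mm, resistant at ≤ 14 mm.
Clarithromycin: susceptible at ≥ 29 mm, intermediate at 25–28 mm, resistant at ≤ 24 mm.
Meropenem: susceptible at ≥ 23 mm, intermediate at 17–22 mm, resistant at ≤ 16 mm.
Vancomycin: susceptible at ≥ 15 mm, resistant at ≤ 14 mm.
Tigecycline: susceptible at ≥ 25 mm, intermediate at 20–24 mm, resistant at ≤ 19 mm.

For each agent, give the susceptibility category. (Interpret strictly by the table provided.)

S, R, I, I, S, I, I, S, I

Ceftriaxone 19 mm: ≥ 14 mm — S
Erythromycin 21 mm: ≤ 22 mm — Resistant
Amikacin 16 mm: in 15–17 mm — intermediate
Clarithromycin 26 mm: in 25–28 mm → intermediate
Vancomycin 16 mm: ≥ 15 mm → Susceptible
Meropenem (22 mm) in 17–22 mm — I
Ceftazidime: 18 mm is in 17–18 mm → Intermediate
Tigecycline 26 mm: ≥ 25 mm → Susceptible
Ertapenem 25 mm: in 22–26 mm → I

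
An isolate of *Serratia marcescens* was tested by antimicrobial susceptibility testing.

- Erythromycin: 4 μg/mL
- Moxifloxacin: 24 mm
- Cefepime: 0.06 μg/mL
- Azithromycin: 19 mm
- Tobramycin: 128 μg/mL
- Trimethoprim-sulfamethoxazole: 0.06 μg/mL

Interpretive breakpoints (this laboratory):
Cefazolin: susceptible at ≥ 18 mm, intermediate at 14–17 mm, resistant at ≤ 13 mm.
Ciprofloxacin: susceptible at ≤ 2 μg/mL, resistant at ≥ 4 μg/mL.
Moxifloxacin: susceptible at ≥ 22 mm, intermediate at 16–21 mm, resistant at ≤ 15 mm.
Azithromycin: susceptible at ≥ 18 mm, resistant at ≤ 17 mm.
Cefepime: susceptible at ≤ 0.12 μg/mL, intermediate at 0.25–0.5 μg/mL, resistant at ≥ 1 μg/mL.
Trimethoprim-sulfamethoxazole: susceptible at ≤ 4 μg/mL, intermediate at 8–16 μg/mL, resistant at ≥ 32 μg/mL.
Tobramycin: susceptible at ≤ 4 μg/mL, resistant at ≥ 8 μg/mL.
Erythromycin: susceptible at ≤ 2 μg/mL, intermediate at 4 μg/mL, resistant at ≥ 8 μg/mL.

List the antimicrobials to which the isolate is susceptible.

moxifloxacin, cefepime, azithromycin, trimethoprim-sulfamethoxazole

Erythromycin (4 μg/mL) = 4 μg/mL → Intermediate
Moxifloxacin: 24 mm is ≥ 22 mm — S
Cefepime (0.06 μg/mL) ≤ 0.12 μg/mL ⇒ S
Azithromycin 19 mm: ≥ 18 mm → susceptible
Tobramycin: 128 μg/mL is ≥ 8 μg/mL ⇒ R
Trimethoprim-sulfamethoxazole: 0.06 μg/mL is ≤ 4 μg/mL — susceptible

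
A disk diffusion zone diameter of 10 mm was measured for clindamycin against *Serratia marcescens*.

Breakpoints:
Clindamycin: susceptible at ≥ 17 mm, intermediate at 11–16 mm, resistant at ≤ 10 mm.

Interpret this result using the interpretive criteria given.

Clindamycin (10 mm) ≤ 10 mm → R

Resistant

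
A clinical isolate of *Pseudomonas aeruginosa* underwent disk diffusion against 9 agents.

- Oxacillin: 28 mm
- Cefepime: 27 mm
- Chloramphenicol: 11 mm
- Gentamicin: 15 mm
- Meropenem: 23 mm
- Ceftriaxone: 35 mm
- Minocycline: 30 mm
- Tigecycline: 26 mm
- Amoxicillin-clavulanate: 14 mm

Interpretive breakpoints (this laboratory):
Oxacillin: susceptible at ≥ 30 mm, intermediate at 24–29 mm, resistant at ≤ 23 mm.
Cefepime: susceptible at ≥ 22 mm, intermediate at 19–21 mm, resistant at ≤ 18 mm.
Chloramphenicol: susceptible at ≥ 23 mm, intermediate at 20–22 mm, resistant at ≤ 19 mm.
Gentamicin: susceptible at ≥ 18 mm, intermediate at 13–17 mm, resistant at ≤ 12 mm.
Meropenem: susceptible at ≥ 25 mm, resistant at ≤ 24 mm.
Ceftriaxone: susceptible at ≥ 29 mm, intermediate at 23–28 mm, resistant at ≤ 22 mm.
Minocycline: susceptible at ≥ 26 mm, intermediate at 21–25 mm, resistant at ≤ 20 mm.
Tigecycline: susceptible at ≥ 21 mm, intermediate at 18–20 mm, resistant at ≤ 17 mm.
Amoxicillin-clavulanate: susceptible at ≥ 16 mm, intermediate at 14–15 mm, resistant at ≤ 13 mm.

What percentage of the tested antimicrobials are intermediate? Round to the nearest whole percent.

Oxacillin 28 mm: in 24–29 mm → intermediate
Cefepime 27 mm: ≥ 22 mm → Susceptible
Chloramphenicol (11 mm) ≤ 19 mm ⇒ R
Gentamicin (15 mm) in 13–17 mm ⇒ Intermediate
Meropenem 23 mm: ≤ 24 mm — resistant
Ceftriaxone 35 mm: ≥ 29 mm → Susceptible
Minocycline 30 mm: ≥ 26 mm → S
Tigecycline (26 mm) ≥ 21 mm — Susceptible
Amoxicillin-clavulanate 14 mm: in 14–15 mm — intermediate
Intermediate: 3/9

33%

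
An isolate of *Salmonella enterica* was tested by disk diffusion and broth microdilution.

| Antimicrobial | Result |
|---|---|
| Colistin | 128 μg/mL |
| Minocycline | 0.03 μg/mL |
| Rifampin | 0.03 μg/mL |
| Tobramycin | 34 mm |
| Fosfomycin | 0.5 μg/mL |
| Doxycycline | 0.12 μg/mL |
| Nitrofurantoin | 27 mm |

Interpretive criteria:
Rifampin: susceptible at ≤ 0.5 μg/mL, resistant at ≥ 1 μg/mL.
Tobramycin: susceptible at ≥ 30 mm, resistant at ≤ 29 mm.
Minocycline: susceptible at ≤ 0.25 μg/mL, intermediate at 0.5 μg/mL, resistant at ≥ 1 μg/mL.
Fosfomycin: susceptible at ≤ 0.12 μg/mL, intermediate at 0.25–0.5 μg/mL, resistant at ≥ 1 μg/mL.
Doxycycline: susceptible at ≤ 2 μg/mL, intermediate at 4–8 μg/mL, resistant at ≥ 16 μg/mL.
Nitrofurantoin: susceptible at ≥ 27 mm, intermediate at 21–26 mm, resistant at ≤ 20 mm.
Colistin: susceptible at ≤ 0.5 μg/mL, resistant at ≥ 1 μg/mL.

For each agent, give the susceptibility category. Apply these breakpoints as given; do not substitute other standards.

R, S, S, S, I, S, S

Colistin: 128 μg/mL is ≥ 1 μg/mL ⇒ resistant
Minocycline (0.03 μg/mL) ≤ 0.25 μg/mL → Susceptible
Rifampin (0.03 μg/mL) ≤ 0.5 μg/mL → susceptible
Tobramycin 34 mm: ≥ 30 mm ⇒ S
Fosfomycin 0.5 μg/mL: in 0.25–0.5 μg/mL ⇒ intermediate
Doxycycline: 0.12 μg/mL is ≤ 2 μg/mL ⇒ Susceptible
Nitrofurantoin: 27 mm is ≥ 27 mm → Susceptible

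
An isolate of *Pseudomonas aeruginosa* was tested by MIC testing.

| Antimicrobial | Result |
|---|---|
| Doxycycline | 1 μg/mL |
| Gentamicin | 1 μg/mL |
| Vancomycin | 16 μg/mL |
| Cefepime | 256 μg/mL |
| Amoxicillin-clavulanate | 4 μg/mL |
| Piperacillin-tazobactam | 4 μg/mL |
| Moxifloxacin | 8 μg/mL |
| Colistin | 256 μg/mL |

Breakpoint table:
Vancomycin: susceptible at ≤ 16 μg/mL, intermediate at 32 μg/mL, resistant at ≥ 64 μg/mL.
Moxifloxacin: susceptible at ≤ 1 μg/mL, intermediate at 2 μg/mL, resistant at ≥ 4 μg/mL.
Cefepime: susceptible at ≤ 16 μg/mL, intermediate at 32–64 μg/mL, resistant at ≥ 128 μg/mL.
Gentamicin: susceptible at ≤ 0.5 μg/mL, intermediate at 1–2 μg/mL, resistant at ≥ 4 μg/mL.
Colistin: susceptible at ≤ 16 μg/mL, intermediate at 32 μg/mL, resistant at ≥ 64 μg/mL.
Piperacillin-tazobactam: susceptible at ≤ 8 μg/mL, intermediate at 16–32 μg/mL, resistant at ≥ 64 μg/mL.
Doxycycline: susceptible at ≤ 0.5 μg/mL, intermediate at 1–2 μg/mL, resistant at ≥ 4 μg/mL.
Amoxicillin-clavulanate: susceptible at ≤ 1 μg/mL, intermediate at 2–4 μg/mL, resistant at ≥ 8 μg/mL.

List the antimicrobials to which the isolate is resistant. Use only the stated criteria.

Doxycycline 1 μg/mL: in 1–2 μg/mL ⇒ Intermediate
Gentamicin 1 μg/mL: in 1–2 μg/mL ⇒ Intermediate
Vancomycin 16 μg/mL: ≤ 16 μg/mL ⇒ S
Cefepime 256 μg/mL: ≥ 128 μg/mL — resistant
Amoxicillin-clavulanate: 4 μg/mL is in 2–4 μg/mL — Intermediate
Piperacillin-tazobactam (4 μg/mL) ≤ 8 μg/mL — Susceptible
Moxifloxacin (8 μg/mL) ≥ 4 μg/mL — Resistant
Colistin 256 μg/mL: ≥ 64 μg/mL — resistant

cefepime, moxifloxacin, colistin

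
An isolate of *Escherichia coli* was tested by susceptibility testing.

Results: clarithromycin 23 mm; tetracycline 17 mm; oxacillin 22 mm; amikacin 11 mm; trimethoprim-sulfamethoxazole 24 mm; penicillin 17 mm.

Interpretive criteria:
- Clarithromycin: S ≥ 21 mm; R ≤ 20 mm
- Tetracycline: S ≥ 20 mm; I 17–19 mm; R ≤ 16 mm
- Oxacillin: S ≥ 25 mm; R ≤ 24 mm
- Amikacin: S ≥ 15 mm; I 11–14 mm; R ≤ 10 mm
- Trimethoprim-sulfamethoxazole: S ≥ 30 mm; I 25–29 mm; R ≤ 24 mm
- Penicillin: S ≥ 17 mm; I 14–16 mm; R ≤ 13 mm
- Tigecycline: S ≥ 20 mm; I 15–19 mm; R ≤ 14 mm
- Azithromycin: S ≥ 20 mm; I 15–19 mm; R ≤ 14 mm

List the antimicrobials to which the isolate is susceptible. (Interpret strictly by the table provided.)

Clarithromycin 23 mm: ≥ 21 mm ⇒ Susceptible
Tetracycline (17 mm) in 17–19 mm — I
Oxacillin (22 mm) ≤ 24 mm — R
Amikacin (11 mm) in 11–14 mm ⇒ I
Trimethoprim-sulfamethoxazole: 24 mm is ≤ 24 mm → Resistant
Penicillin: 17 mm is ≥ 17 mm ⇒ S

clarithromycin, penicillin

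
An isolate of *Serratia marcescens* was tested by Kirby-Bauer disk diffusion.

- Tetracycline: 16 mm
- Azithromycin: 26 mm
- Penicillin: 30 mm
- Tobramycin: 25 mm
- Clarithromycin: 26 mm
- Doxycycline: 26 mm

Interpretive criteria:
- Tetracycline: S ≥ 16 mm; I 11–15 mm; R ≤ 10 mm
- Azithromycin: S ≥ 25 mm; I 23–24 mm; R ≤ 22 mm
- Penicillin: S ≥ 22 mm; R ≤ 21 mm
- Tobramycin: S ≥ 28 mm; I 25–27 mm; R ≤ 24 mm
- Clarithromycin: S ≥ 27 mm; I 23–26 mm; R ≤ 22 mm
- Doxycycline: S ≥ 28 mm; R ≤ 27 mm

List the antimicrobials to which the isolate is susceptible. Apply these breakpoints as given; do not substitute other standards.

Tetracycline 16 mm: ≥ 16 mm — Susceptible
Azithromycin 26 mm: ≥ 25 mm → S
Penicillin (30 mm) ≥ 22 mm — Susceptible
Tobramycin 25 mm: in 25–27 mm — intermediate
Clarithromycin 26 mm: in 23–26 mm → I
Doxycycline (26 mm) ≤ 27 mm — resistant

tetracycline, azithromycin, penicillin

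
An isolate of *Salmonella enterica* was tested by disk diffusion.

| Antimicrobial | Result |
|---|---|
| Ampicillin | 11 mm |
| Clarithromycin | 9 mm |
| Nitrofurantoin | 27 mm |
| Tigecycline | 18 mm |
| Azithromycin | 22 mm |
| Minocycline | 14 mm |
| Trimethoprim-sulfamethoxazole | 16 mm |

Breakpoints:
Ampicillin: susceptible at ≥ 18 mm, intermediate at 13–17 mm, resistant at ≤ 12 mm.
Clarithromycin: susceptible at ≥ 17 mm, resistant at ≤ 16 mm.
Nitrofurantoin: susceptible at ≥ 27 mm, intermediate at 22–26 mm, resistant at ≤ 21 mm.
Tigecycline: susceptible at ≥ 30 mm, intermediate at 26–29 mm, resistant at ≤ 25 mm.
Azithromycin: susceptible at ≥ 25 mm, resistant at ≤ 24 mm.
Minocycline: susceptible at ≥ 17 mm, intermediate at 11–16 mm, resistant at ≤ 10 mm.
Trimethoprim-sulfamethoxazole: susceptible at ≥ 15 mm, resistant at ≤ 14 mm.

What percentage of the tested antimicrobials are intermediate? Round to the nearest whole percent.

14%

Ampicillin: 11 mm is ≤ 12 mm — R
Clarithromycin: 9 mm is ≤ 16 mm → Resistant
Nitrofurantoin (27 mm) ≥ 27 mm ⇒ Susceptible
Tigecycline: 18 mm is ≤ 25 mm ⇒ R
Azithromycin 22 mm: ≤ 24 mm ⇒ Resistant
Minocycline 14 mm: in 11–16 mm → intermediate
Trimethoprim-sulfamethoxazole (16 mm) ≥ 15 mm ⇒ Susceptible
Intermediate: 1/7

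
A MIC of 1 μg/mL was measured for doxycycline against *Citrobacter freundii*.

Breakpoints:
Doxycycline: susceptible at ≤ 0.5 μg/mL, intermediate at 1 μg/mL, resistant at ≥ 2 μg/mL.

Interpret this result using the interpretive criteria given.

Doxycycline 1 μg/mL: = 1 μg/mL — I

Intermediate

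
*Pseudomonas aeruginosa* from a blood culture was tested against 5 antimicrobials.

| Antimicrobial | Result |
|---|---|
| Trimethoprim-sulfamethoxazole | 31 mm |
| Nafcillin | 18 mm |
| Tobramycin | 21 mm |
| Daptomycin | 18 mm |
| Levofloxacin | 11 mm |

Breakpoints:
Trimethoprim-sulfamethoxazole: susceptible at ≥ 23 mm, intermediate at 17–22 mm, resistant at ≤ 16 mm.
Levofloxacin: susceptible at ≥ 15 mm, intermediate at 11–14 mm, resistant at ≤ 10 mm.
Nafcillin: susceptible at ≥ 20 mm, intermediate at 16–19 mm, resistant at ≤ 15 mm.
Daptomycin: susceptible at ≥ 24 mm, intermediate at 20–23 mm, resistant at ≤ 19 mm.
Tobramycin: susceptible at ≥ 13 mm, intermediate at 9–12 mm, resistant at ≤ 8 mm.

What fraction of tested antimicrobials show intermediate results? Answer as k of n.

2 of 5

Trimethoprim-sulfamethoxazole: 31 mm is ≥ 23 mm → Susceptible
Nafcillin: 18 mm is in 16–19 mm — Intermediate
Tobramycin (21 mm) ≥ 13 mm → S
Daptomycin: 18 mm is ≤ 19 mm ⇒ R
Levofloxacin 11 mm: in 11–14 mm → Intermediate
Intermediate: 2/5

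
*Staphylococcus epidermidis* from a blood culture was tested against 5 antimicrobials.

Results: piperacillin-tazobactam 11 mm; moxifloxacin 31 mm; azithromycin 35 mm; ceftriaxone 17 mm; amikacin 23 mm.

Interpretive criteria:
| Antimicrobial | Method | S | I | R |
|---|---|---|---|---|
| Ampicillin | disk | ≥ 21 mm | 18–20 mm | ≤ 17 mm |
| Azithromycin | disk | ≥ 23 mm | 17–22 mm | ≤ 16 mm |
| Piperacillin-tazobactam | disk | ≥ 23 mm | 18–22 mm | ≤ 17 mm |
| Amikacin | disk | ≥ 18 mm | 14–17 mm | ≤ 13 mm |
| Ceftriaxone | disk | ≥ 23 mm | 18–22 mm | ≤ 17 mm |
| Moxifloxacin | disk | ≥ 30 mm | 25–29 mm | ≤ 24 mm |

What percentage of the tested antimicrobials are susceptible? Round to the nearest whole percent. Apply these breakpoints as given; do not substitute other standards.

60%

Piperacillin-tazobactam 11 mm: ≤ 17 mm — R
Moxifloxacin (31 mm) ≥ 30 mm ⇒ Susceptible
Azithromycin: 35 mm is ≥ 23 mm ⇒ Susceptible
Ceftriaxone: 17 mm is ≤ 17 mm → Resistant
Amikacin (23 mm) ≥ 18 mm — Susceptible
Susceptible: 3/5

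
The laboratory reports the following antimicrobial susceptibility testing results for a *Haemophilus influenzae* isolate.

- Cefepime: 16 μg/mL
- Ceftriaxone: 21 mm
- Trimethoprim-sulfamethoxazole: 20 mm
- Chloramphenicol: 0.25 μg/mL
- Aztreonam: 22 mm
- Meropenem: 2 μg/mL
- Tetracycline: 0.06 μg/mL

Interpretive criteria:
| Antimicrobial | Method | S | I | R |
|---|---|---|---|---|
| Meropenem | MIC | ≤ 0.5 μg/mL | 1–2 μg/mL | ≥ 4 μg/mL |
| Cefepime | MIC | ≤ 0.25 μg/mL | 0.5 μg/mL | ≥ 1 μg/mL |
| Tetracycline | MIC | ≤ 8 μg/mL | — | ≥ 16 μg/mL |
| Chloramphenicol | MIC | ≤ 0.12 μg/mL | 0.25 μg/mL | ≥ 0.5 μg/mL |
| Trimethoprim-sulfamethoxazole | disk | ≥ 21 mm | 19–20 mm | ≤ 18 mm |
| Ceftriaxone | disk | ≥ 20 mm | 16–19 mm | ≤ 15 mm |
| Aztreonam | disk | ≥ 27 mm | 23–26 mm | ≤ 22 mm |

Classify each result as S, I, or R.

R, S, I, I, R, I, S

Cefepime: 16 μg/mL is ≥ 1 μg/mL ⇒ resistant
Ceftriaxone (21 mm) ≥ 20 mm ⇒ S
Trimethoprim-sulfamethoxazole: 20 mm is in 19–20 mm — intermediate
Chloramphenicol 0.25 μg/mL: = 0.25 μg/mL → I
Aztreonam (22 mm) ≤ 22 mm ⇒ R
Meropenem (2 μg/mL) in 1–2 μg/mL ⇒ Intermediate
Tetracycline 0.06 μg/mL: ≤ 8 μg/mL ⇒ susceptible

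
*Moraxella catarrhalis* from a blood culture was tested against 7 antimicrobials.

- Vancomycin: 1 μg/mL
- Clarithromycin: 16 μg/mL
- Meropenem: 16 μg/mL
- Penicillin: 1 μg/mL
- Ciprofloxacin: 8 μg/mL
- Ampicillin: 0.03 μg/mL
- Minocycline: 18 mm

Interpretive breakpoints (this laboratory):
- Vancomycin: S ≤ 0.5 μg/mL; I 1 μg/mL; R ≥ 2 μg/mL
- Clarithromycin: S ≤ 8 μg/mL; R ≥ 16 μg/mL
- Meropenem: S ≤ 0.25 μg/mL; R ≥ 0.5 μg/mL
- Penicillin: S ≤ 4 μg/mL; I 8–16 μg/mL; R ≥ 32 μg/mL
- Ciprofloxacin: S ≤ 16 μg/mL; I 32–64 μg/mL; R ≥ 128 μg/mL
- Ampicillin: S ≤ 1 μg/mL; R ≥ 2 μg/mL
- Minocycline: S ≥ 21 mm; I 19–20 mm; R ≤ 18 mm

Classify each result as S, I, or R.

Vancomycin 1 μg/mL: = 1 μg/mL ⇒ I
Clarithromycin (16 μg/mL) ≥ 16 μg/mL — R
Meropenem: 16 μg/mL is ≥ 0.5 μg/mL → R
Penicillin (1 μg/mL) ≤ 4 μg/mL → susceptible
Ciprofloxacin (8 μg/mL) ≤ 16 μg/mL — S
Ampicillin 0.03 μg/mL: ≤ 1 μg/mL → S
Minocycline 18 mm: ≤ 18 mm — resistant

I, R, R, S, S, S, R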